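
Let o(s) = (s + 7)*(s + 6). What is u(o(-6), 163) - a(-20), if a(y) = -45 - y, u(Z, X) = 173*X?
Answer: 28224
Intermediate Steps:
o(s) = (6 + s)*(7 + s) (o(s) = (7 + s)*(6 + s) = (6 + s)*(7 + s))
u(o(-6), 163) - a(-20) = 173*163 - (-45 - 1*(-20)) = 28199 - (-45 + 20) = 28199 - 1*(-25) = 28199 + 25 = 28224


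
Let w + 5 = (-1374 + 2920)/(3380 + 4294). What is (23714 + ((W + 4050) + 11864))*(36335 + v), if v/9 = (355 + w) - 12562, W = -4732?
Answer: -3283628035008/1279 ≈ -2.5673e+9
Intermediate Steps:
w = -18412/3837 (w = -5 + (-1374 + 2920)/(3380 + 4294) = -5 + 1546/7674 = -5 + 1546*(1/7674) = -5 + 773/3837 = -18412/3837 ≈ -4.7985)
v = -140570013/1279 (v = 9*((355 - 18412/3837) - 12562) = 9*(1343723/3837 - 12562) = 9*(-46856671/3837) = -140570013/1279 ≈ -1.0991e+5)
(23714 + ((W + 4050) + 11864))*(36335 + v) = (23714 + ((-4732 + 4050) + 11864))*(36335 - 140570013/1279) = (23714 + (-682 + 11864))*(-94097548/1279) = (23714 + 11182)*(-94097548/1279) = 34896*(-94097548/1279) = -3283628035008/1279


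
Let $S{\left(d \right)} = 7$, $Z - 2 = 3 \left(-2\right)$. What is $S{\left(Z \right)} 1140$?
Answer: $7980$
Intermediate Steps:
$Z = -4$ ($Z = 2 + 3 \left(-2\right) = 2 - 6 = -4$)
$S{\left(Z \right)} 1140 = 7 \cdot 1140 = 7980$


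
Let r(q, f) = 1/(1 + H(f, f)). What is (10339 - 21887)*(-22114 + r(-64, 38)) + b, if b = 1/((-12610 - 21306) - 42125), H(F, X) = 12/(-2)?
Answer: 97094768838223/380205 ≈ 2.5537e+8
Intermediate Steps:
H(F, X) = -6 (H(F, X) = 12*(-½) = -6)
r(q, f) = -⅕ (r(q, f) = 1/(1 - 6) = 1/(-5) = -⅕)
b = -1/76041 (b = 1/(-33916 - 42125) = 1/(-76041) = -1/76041 ≈ -1.3151e-5)
(10339 - 21887)*(-22114 + r(-64, 38)) + b = (10339 - 21887)*(-22114 - ⅕) - 1/76041 = -11548*(-110571/5) - 1/76041 = 1276873908/5 - 1/76041 = 97094768838223/380205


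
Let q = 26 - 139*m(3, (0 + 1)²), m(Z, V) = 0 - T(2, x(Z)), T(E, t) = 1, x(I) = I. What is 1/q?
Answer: 1/165 ≈ 0.0060606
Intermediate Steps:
m(Z, V) = -1 (m(Z, V) = 0 - 1*1 = 0 - 1 = -1)
q = 165 (q = 26 - 139*(-1) = 26 + 139 = 165)
1/q = 1/165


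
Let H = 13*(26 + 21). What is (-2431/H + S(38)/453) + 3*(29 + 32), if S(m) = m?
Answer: 3813328/21291 ≈ 179.11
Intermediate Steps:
H = 611 (H = 13*47 = 611)
(-2431/H + S(38)/453) + 3*(29 + 32) = (-2431/611 + 38/453) + 3*(29 + 32) = (-2431*1/611 + 38*(1/453)) + 3*61 = (-187/47 + 38/453) + 183 = -82925/21291 + 183 = 3813328/21291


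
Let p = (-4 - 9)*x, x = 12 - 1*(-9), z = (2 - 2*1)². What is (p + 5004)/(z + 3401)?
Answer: 249/179 ≈ 1.3911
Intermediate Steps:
z = 0 (z = (2 - 2)² = 0² = 0)
x = 21 (x = 12 + 9 = 21)
p = -273 (p = (-4 - 9)*21 = -13*21 = -273)
(p + 5004)/(z + 3401) = (-273 + 5004)/(0 + 3401) = 4731/3401 = 4731*(1/3401) = 249/179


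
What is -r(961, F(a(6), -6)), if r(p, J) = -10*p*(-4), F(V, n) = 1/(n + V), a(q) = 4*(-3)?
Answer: -38440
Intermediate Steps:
a(q) = -12
F(V, n) = 1/(V + n)
r(p, J) = 40*p
-r(961, F(a(6), -6)) = -40*961 = -1*38440 = -38440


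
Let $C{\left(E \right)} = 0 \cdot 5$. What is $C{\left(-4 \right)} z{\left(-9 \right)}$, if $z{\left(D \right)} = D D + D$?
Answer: $0$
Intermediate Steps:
$z{\left(D \right)} = D + D^{2}$ ($z{\left(D \right)} = D^{2} + D = D + D^{2}$)
$C{\left(E \right)} = 0$
$C{\left(-4 \right)} z{\left(-9 \right)} = 0 \left(- 9 \left(1 - 9\right)\right) = 0 \left(\left(-9\right) \left(-8\right)\right) = 0 \cdot 72 = 0$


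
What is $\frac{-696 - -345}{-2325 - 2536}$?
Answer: $\frac{351}{4861} \approx 0.072207$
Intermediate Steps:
$\frac{-696 - -345}{-2325 - 2536} = \frac{-696 + 345}{-4861} = \left(-351\right) \left(- \frac{1}{4861}\right) = \frac{351}{4861}$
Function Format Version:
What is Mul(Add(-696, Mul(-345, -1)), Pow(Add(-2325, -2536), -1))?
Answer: Rational(351, 4861) ≈ 0.072207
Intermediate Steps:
Mul(Add(-696, Mul(-345, -1)), Pow(Add(-2325, -2536), -1)) = Mul(Add(-696, 345), Pow(-4861, -1)) = Mul(-351, Rational(-1, 4861)) = Rational(351, 4861)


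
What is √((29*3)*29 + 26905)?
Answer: 2*√7357 ≈ 171.55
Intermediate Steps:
√((29*3)*29 + 26905) = √(87*29 + 26905) = √(2523 + 26905) = √29428 = 2*√7357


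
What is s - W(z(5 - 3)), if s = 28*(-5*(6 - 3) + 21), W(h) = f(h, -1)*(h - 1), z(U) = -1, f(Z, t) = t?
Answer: 166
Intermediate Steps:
W(h) = 1 - h (W(h) = -(h - 1) = -(-1 + h) = 1 - h)
s = 168 (s = 28*(-5*3 + 21) = 28*(-15 + 21) = 28*6 = 168)
s - W(z(5 - 3)) = 168 - (1 - 1*(-1)) = 168 - (1 + 1) = 168 - 1*2 = 168 - 2 = 166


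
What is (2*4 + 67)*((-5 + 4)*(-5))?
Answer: 375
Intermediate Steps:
(2*4 + 67)*((-5 + 4)*(-5)) = (8 + 67)*(-1*(-5)) = 75*5 = 375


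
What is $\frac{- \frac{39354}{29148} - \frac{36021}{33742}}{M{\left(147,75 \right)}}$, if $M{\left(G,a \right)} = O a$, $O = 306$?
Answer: $- \frac{832571}{7903219950} \approx -0.00010535$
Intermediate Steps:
$M{\left(G,a \right)} = 306 a$
$\frac{- \frac{39354}{29148} - \frac{36021}{33742}}{M{\left(147,75 \right)}} = \frac{- \frac{39354}{29148} - \frac{36021}{33742}}{306 \cdot 75} = \frac{\left(-39354\right) \frac{1}{29148} - \frac{36021}{33742}}{22950} = \left(- \frac{937}{694} - \frac{36021}{33742}\right) \frac{1}{22950} = \left(- \frac{14153707}{5854237}\right) \frac{1}{22950} = - \frac{832571}{7903219950}$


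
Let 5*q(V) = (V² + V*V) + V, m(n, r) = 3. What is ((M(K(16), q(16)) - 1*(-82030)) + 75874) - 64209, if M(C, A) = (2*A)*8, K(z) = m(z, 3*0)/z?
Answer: 476923/5 ≈ 95385.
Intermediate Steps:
q(V) = V/5 + 2*V²/5 (q(V) = ((V² + V*V) + V)/5 = ((V² + V²) + V)/5 = (2*V² + V)/5 = (V + 2*V²)/5 = V/5 + 2*V²/5)
K(z) = 3/z
M(C, A) = 16*A
((M(K(16), q(16)) - 1*(-82030)) + 75874) - 64209 = ((16*((⅕)*16*(1 + 2*16)) - 1*(-82030)) + 75874) - 64209 = ((16*((⅕)*16*(1 + 32)) + 82030) + 75874) - 64209 = ((16*((⅕)*16*33) + 82030) + 75874) - 64209 = ((16*(528/5) + 82030) + 75874) - 64209 = ((8448/5 + 82030) + 75874) - 64209 = (418598/5 + 75874) - 64209 = 797968/5 - 64209 = 476923/5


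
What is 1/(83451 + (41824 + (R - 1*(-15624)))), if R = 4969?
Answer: 1/145868 ≈ 6.8555e-6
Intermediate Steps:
1/(83451 + (41824 + (R - 1*(-15624)))) = 1/(83451 + (41824 + (4969 - 1*(-15624)))) = 1/(83451 + (41824 + (4969 + 15624))) = 1/(83451 + (41824 + 20593)) = 1/(83451 + 62417) = 1/145868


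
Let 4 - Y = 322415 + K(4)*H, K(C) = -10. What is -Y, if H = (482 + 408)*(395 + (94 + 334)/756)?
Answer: -604446121/189 ≈ -3.1981e+6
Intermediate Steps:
H = 66538180/189 (H = 890*(395 + 428*(1/756)) = 890*(395 + 107/189) = 890*(74762/189) = 66538180/189 ≈ 3.5205e+5)
Y = 604446121/189 (Y = 4 - (322415 - 10*66538180/189) = 4 - (322415 - 665381800/189) = 4 - 1*(-604445365/189) = 4 + 604445365/189 = 604446121/189 ≈ 3.1981e+6)
-Y = -1*604446121/189 = -604446121/189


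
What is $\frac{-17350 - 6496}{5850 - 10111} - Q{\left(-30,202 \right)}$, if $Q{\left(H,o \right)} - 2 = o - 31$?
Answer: $- \frac{713307}{4261} \approx -167.4$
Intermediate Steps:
$Q{\left(H,o \right)} = -29 + o$ ($Q{\left(H,o \right)} = 2 + \left(o - 31\right) = 2 + \left(-31 + o\right) = -29 + o$)
$\frac{-17350 - 6496}{5850 - 10111} - Q{\left(-30,202 \right)} = \frac{-17350 - 6496}{5850 - 10111} - \left(-29 + 202\right) = - \frac{23846}{-4261} - 173 = \left(-23846\right) \left(- \frac{1}{4261}\right) - 173 = \frac{23846}{4261} - 173 = - \frac{713307}{4261}$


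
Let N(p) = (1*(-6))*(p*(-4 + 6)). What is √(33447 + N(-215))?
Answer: 3*√4003 ≈ 189.81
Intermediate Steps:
N(p) = -12*p (N(p) = -6*p*2 = -12*p)
√(33447 + N(-215)) = √(33447 - 12*(-215)) = √(33447 + 2580) = √36027 = 3*√4003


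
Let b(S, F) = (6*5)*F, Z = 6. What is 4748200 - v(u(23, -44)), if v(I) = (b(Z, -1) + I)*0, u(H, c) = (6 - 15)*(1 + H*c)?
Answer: 4748200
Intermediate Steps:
b(S, F) = 30*F
u(H, c) = -9 - 9*H*c (u(H, c) = -9*(1 + H*c) = -9 - 9*H*c)
v(I) = 0 (v(I) = (30*(-1) + I)*0 = (-30 + I)*0 = 0)
4748200 - v(u(23, -44)) = 4748200 - 1*0 = 4748200 + 0 = 4748200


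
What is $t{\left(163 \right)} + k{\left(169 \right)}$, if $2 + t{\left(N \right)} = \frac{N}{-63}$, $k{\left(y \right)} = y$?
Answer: $\frac{10358}{63} \approx 164.41$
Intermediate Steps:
$t{\left(N \right)} = -2 - \frac{N}{63}$ ($t{\left(N \right)} = -2 + \frac{N}{-63} = -2 + N \left(- \frac{1}{63}\right) = -2 - \frac{N}{63}$)
$t{\left(163 \right)} + k{\left(169 \right)} = \left(-2 - \frac{163}{63}\right) + 169 = - \frac{289}{63} + 169 = \frac{10358}{63}$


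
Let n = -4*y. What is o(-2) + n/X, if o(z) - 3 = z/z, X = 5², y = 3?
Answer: 88/25 ≈ 3.5200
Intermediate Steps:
X = 25
n = -12 (n = -4*3 = -12)
o(z) = 4 (o(z) = 3 + z/z = 3 + 1 = 4)
o(-2) + n/X = 4 - 12/25 = 88/25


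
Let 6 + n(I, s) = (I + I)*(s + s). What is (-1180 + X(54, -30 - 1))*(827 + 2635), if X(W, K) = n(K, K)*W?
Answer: 713421264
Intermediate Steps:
n(I, s) = -6 + 4*I*s (n(I, s) = -6 + (I + I)*(s + s) = -6 + (2*I)*(2*s) = -6 + 4*I*s)
X(W, K) = W*(-6 + 4*K**2) (X(W, K) = (-6 + 4*K*K)*W = (-6 + 4*K**2)*W = W*(-6 + 4*K**2))
(-1180 + X(54, -30 - 1))*(827 + 2635) = (-1180 + 2*54*(-3 + 2*(-30 - 1)**2))*(827 + 2635) = (-1180 + 2*54*(-3 + 2*(-31)**2))*3462 = (-1180 + 2*54*(-3 + 2*961))*3462 = (-1180 + 2*54*(-3 + 1922))*3462 = (-1180 + 2*54*1919)*3462 = (-1180 + 207252)*3462 = 206072*3462 = 713421264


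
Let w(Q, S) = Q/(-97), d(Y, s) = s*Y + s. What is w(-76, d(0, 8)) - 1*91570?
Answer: -8882214/97 ≈ -91569.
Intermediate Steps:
d(Y, s) = s + Y*s (d(Y, s) = Y*s + s = s + Y*s)
w(Q, S) = -Q/97 (w(Q, S) = Q*(-1/97) = -Q/97)
w(-76, d(0, 8)) - 1*91570 = -1/97*(-76) - 1*91570 = 76/97 - 91570 = -8882214/97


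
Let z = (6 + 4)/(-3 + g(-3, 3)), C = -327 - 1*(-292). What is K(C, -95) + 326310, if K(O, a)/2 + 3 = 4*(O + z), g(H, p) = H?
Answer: 978032/3 ≈ 3.2601e+5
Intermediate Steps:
C = -35 (C = -327 + 292 = -35)
z = -5/3 (z = (6 + 4)/(-3 - 3) = 10/(-6) = 10*(-⅙) = -5/3 ≈ -1.6667)
K(O, a) = -58/3 + 8*O (K(O, a) = -6 + 2*(4*(O - 5/3)) = -6 + 2*(4*(-5/3 + O)) = -6 + 2*(-20/3 + 4*O) = -6 + (-40/3 + 8*O) = -58/3 + 8*O)
K(C, -95) + 326310 = (-58/3 + 8*(-35)) + 326310 = (-58/3 - 280) + 326310 = -898/3 + 326310 = 978032/3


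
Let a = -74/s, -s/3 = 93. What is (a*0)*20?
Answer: 0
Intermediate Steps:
s = -279 (s = -3*93 = -279)
a = 74/279 (a = -74/(-279) = -74*(-1/279) = 74/279 ≈ 0.26523)
(a*0)*20 = ((74/279)*0)*20 = 0*20 = 0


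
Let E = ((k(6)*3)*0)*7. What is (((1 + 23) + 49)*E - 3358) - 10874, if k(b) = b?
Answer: -14232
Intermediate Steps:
E = 0 (E = ((6*3)*0)*7 = (18*0)*7 = 0*7 = 0)
(((1 + 23) + 49)*E - 3358) - 10874 = (((1 + 23) + 49)*0 - 3358) - 10874 = ((24 + 49)*0 - 3358) - 10874 = (73*0 - 3358) - 10874 = (0 - 3358) - 10874 = -3358 - 10874 = -14232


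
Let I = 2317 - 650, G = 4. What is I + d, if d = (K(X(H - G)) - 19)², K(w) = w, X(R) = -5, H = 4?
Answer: 2243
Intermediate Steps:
d = 576 (d = (-5 - 19)² = (-24)² = 576)
I = 1667
I + d = 1667 + 576 = 2243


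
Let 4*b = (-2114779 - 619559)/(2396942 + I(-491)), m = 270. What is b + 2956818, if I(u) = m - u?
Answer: 14179141410939/4795406 ≈ 2.9568e+6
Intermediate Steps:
I(u) = 270 - u
b = -1367169/4795406 (b = ((-2114779 - 619559)/(2396942 + (270 - 1*(-491))))/4 = (-2734338/(2396942 + (270 + 491)))/4 = (-2734338/(2396942 + 761))/4 = (-2734338/2397703)/4 = (-2734338*1/2397703)/4 = (¼)*(-2734338/2397703) = -1367169/4795406 ≈ -0.28510)
b + 2956818 = -1367169/4795406 + 2956818 = 14179141410939/4795406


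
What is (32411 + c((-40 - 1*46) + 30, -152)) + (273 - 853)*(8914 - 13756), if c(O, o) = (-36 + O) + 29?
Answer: 2840708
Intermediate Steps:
c(O, o) = -7 + O
(32411 + c((-40 - 1*46) + 30, -152)) + (273 - 853)*(8914 - 13756) = (32411 + (-7 + ((-40 - 1*46) + 30))) + (273 - 853)*(8914 - 13756) = (32411 + (-7 + ((-40 - 46) + 30))) - 580*(-4842) = (32411 + (-7 + (-86 + 30))) + 2808360 = (32411 + (-7 - 56)) + 2808360 = (32411 - 63) + 2808360 = 32348 + 2808360 = 2840708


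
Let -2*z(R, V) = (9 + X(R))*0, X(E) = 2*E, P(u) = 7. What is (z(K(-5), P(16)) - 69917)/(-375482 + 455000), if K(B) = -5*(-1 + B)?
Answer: -69917/79518 ≈ -0.87926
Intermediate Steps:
K(B) = 5 - 5*B
z(R, V) = 0 (z(R, V) = -(9 + 2*R)*0/2 = -½*0 = 0)
(z(K(-5), P(16)) - 69917)/(-375482 + 455000) = (0 - 69917)/(-375482 + 455000) = -69917/79518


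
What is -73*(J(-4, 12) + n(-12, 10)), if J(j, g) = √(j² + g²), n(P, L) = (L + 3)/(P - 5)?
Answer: 949/17 - 292*√10 ≈ -867.56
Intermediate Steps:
n(P, L) = (3 + L)/(-5 + P)
J(j, g) = √(g² + j²)
-73*(J(-4, 12) + n(-12, 10)) = -73*(√(12² + (-4)²) + (3 + 10)/(-5 - 12)) = -73*(√(144 + 16) + 13/(-17)) = -73*(√160 - 1/17*13) = -73*(4*√10 - 13/17) = -73*(-13/17 + 4*√10) = 949/17 - 292*√10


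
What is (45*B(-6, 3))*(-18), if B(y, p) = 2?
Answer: -1620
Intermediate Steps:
(45*B(-6, 3))*(-18) = (45*2)*(-18) = 90*(-18) = -1620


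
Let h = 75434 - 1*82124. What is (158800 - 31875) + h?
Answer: 120235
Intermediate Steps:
h = -6690 (h = 75434 - 82124 = -6690)
(158800 - 31875) + h = (158800 - 31875) - 6690 = 126925 - 6690 = 120235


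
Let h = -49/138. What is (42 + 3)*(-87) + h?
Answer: -540319/138 ≈ -3915.4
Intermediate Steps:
h = -49/138 (h = -49*1/138 = -49/138 ≈ -0.35507)
(42 + 3)*(-87) + h = (42 + 3)*(-87) - 49/138 = 45*(-87) - 49/138 = -3915 - 49/138 = -540319/138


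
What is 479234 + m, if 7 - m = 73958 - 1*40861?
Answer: 446144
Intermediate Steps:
m = -33090 (m = 7 - (73958 - 1*40861) = 7 - (73958 - 40861) = 7 - 1*33097 = 7 - 33097 = -33090)
479234 + m = 479234 - 33090 = 446144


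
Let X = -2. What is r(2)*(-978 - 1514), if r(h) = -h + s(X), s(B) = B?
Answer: 9968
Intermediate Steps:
r(h) = -2 - h (r(h) = -h - 2 = -2 - h)
r(2)*(-978 - 1514) = (-2 - 1*2)*(-978 - 1514) = (-2 - 2)*(-2492) = -4*(-2492) = 9968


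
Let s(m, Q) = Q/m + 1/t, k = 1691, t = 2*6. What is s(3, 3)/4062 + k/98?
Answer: 41213689/2388456 ≈ 17.255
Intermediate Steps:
t = 12
s(m, Q) = 1/12 + Q/m (s(m, Q) = Q/m + 1/12 = 1/12 + Q/m)
s(3, 3)/4062 + k/98 = ((3 + (1/12)*3)/3)/4062 + 1691/98 = ((3 + ¼)/3)*(1/4062) + 1691*(1/98) = ((⅓)*(13/4))*(1/4062) + 1691/98 = (13/12)*(1/4062) + 1691/98 = 13/48744 + 1691/98 = 41213689/2388456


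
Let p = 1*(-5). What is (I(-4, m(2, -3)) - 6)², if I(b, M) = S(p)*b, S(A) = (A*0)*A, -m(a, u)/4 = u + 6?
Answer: 36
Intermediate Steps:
m(a, u) = -24 - 4*u (m(a, u) = -4*(u + 6) = -4*(6 + u) = -24 - 4*u)
p = -5
S(A) = 0 (S(A) = 0*A = 0)
I(b, M) = 0 (I(b, M) = 0*b = 0)
(I(-4, m(2, -3)) - 6)² = (0 - 6)² = (-6)² = 36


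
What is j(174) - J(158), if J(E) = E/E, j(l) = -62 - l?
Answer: -237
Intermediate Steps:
J(E) = 1
j(174) - J(158) = (-62 - 1*174) - 1*1 = (-62 - 174) - 1 = -236 - 1 = -237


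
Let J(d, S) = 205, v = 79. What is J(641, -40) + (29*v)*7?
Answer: 16242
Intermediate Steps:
J(641, -40) + (29*v)*7 = 205 + (29*79)*7 = 205 + 2291*7 = 205 + 16037 = 16242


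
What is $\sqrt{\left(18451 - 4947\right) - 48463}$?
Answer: $i \sqrt{34959} \approx 186.97 i$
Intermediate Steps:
$\sqrt{\left(18451 - 4947\right) - 48463} = \sqrt{13504 - 48463} = \sqrt{-34959} = i \sqrt{34959}$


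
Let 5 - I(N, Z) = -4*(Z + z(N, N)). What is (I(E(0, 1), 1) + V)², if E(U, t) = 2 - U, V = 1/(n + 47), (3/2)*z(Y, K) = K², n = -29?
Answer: 126025/324 ≈ 388.97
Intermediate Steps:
z(Y, K) = 2*K²/3
V = 1/18 (V = 1/(-29 + 47) = 1/18 ≈ 0.055556)
I(N, Z) = 5 + 4*Z + 8*N²/3 (I(N, Z) = 5 - (-4)*(Z + 2*N²/3) = 5 - (-4*Z - 8*N²/3) = 5 + (4*Z + 8*N²/3) = 5 + 4*Z + 8*N²/3)
(I(E(0, 1), 1) + V)² = ((5 + 4*1 + 8*(2 - 1*0)²/3) + 1/18)² = ((5 + 4 + 8*(2 + 0)²/3) + 1/18)² = ((5 + 4 + (8/3)*2²) + 1/18)² = ((5 + 4 + (8/3)*4) + 1/18)² = ((5 + 4 + 32/3) + 1/18)² = (59/3 + 1/18)² = (355/18)² = 126025/324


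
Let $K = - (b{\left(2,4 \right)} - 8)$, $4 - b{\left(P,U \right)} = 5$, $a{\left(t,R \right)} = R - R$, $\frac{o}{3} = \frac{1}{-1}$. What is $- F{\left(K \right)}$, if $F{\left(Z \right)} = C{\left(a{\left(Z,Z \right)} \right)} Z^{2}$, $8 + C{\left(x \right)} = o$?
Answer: $891$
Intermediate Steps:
$o = -3$ ($o = \frac{3}{-1} = 3 \left(-1\right) = -3$)
$a{\left(t,R \right)} = 0$
$C{\left(x \right)} = -11$ ($C{\left(x \right)} = -8 - 3 = -11$)
$b{\left(P,U \right)} = -1$ ($b{\left(P,U \right)} = 4 - 5 = -1$)
$K = 9$ ($K = - (-1 - 8) = \left(-1\right) \left(-9\right) = 9$)
$F{\left(Z \right)} = - 11 Z^{2}$
$- F{\left(K \right)} = - \left(-11\right) 9^{2} = - \left(-11\right) 81 = \left(-1\right) \left(-891\right) = 891$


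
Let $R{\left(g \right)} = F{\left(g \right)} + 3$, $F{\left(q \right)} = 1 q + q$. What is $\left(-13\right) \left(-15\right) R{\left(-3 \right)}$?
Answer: $-585$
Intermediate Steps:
$F{\left(q \right)} = 2 q$ ($F{\left(q \right)} = q + q = 2 q$)
$R{\left(g \right)} = 3 + 2 g$ ($R{\left(g \right)} = 2 g + 3 = 3 + 2 g$)
$\left(-13\right) \left(-15\right) R{\left(-3 \right)} = \left(-13\right) \left(-15\right) \left(3 + 2 \left(-3\right)\right) = 195 \left(3 - 6\right) = 195 \left(-3\right) = -585$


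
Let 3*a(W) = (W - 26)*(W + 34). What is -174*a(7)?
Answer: 45182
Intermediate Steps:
a(W) = (-26 + W)*(34 + W)/3 (a(W) = ((W - 26)*(W + 34))/3 = ((-26 + W)*(34 + W))/3 = (-26 + W)*(34 + W)/3)
-174*a(7) = -174*(-884/3 + (⅓)*7² + (8/3)*7) = -174*(-884/3 + (⅓)*49 + 56/3) = -174*(-884/3 + 49/3 + 56/3) = -174*(-779/3) = 45182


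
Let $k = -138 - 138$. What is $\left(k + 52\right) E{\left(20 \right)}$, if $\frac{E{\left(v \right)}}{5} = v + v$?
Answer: $-44800$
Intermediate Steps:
$E{\left(v \right)} = 10 v$ ($E{\left(v \right)} = 5 \left(v + v\right) = 5 \cdot 2 v = 10 v$)
$k = -276$ ($k = -138 - 138 = -276$)
$\left(k + 52\right) E{\left(20 \right)} = \left(-276 + 52\right) 10 \cdot 20 = \left(-224\right) 200 = -44800$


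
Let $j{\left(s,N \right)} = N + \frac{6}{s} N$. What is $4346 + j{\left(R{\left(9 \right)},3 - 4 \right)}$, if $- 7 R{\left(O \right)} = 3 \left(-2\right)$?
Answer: $4338$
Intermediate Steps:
$R{\left(O \right)} = \frac{6}{7}$ ($R{\left(O \right)} = - \frac{3 \left(-2\right)}{7} = \left(- \frac{1}{7}\right) \left(-6\right) = \frac{6}{7}$)
$j{\left(s,N \right)} = N + \frac{6 N}{s}$
$4346 + j{\left(R{\left(9 \right)},3 - 4 \right)} = 4346 + \frac{\left(3 - 4\right) \left(6 + \frac{6}{7}\right)}{\frac{6}{7}} = 4346 - \frac{7}{6} \cdot \frac{48}{7} = 4346 - 8 = 4338$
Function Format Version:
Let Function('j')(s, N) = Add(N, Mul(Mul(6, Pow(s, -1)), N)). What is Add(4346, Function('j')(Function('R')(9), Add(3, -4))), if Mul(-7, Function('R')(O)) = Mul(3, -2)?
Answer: 4338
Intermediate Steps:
Function('R')(O) = Rational(6, 7) (Function('R')(O) = Mul(Rational(-1, 7), Mul(3, -2)) = Mul(Rational(-1, 7), -6) = Rational(6, 7))
Function('j')(s, N) = Add(N, Mul(6, N, Pow(s, -1)))
Add(4346, Function('j')(Function('R')(9), Add(3, -4))) = Add(4346, Mul(Add(3, -4), Pow(Rational(6, 7), -1), Add(6, Rational(6, 7)))) = Add(4346, Mul(-1, Rational(7, 6), Rational(48, 7))) = Add(4346, -8) = 4338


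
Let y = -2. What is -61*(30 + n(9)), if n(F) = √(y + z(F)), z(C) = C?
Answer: -1830 - 61*√7 ≈ -1991.4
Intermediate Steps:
n(F) = √(-2 + F)
-61*(30 + n(9)) = -61*(30 + √(-2 + 9)) = -61*(30 + √7) = -1830 - 61*√7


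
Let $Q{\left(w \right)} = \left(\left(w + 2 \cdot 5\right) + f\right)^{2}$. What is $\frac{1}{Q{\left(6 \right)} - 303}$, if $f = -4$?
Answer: $- \frac{1}{159} \approx -0.0062893$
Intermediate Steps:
$Q{\left(w \right)} = \left(6 + w\right)^{2}$ ($Q{\left(w \right)} = \left(\left(w + 2 \cdot 5\right) - 4\right)^{2} = \left(\left(w + 10\right) - 4\right)^{2} = \left(\left(10 + w\right) - 4\right)^{2} = \left(6 + w\right)^{2}$)
$\frac{1}{Q{\left(6 \right)} - 303} = \frac{1}{\left(6 + 6\right)^{2} - 303} = \frac{1}{12^{2} - 303} = \frac{1}{144 - 303} = \frac{1}{-159} = - \frac{1}{159}$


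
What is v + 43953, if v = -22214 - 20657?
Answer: 1082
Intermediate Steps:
v = -42871
v + 43953 = -42871 + 43953 = 1082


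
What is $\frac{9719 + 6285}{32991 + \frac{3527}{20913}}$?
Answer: $\frac{167345826}{344972155} \approx 0.4851$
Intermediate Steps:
$\frac{9719 + 6285}{32991 + \frac{3527}{20913}} = \frac{16004}{32991 + 3527 \cdot \frac{1}{20913}} = \frac{16004}{32991 + \frac{3527}{20913}} = \frac{16004}{\frac{689944310}{20913}} = 16004 \cdot \frac{20913}{689944310} = \frac{167345826}{344972155}$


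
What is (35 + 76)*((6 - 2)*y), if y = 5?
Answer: 2220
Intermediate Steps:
(35 + 76)*((6 - 2)*y) = (35 + 76)*((6 - 2)*5) = 111*(4*5) = 111*20 = 2220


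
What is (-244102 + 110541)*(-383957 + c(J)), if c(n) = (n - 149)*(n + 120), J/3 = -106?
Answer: 38931829451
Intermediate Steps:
J = -318 (J = 3*(-106) = -318)
c(n) = (-149 + n)*(120 + n)
(-244102 + 110541)*(-383957 + c(J)) = (-244102 + 110541)*(-383957 + (-17880 + (-318)**2 - 29*(-318))) = -133561*(-383957 + (-17880 + 101124 + 9222)) = -133561*(-383957 + 92466) = -133561*(-291491) = 38931829451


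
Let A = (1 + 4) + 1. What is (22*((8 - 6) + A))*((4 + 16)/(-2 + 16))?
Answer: 1760/7 ≈ 251.43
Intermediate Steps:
A = 6 (A = 5 + 1 = 6)
(22*((8 - 6) + A))*((4 + 16)/(-2 + 16)) = (22*((8 - 6) + 6))*((4 + 16)/(-2 + 16)) = (22*(2 + 6))*(20/14) = (22*8)*(20*(1/14)) = 176*(10/7) = 1760/7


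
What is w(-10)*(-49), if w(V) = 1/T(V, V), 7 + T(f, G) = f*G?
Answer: -49/93 ≈ -0.52688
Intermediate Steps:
T(f, G) = -7 + G*f (T(f, G) = -7 + f*G = -7 + G*f)
w(V) = 1/(-7 + V²) (w(V) = 1/(-7 + V*V) = 1/(-7 + V²))
w(-10)*(-49) = -49/(-7 + (-10)²) = -49/(-7 + 100) = -49/93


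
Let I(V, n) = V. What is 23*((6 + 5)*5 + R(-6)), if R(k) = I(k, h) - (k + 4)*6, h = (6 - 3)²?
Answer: 1403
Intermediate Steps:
h = 9 (h = 3² = 9)
R(k) = -24 - 5*k (R(k) = k - (k + 4)*6 = k - (4 + k)*6 = k - (24 + 6*k) = k + (-24 - 6*k) = -24 - 5*k)
23*((6 + 5)*5 + R(-6)) = 23*((6 + 5)*5 + (-24 - 5*(-6))) = 23*(11*5 + (-24 + 30)) = 23*(55 + 6) = 23*61 = 1403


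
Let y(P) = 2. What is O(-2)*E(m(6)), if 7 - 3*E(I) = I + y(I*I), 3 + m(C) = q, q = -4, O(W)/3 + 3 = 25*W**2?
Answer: 1164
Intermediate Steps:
O(W) = -9 + 75*W**2 (O(W) = -9 + 3*(25*W**2) = -9 + 75*W**2)
m(C) = -7 (m(C) = -3 - 4 = -7)
E(I) = 5/3 - I/3 (E(I) = 7/3 - (I + 2)/3 = 7/3 - (2 + I)/3 = 7/3 + (-2/3 - I/3) = 5/3 - I/3)
O(-2)*E(m(6)) = (-9 + 75*(-2)**2)*(5/3 - 1/3*(-7)) = (-9 + 75*4)*(5/3 + 7/3) = (-9 + 300)*4 = 291*4 = 1164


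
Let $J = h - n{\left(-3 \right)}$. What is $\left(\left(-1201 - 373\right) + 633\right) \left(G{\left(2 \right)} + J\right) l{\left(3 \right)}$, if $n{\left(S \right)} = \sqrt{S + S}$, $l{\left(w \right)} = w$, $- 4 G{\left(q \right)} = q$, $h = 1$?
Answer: $- \frac{2823}{2} + 2823 i \sqrt{6} \approx -1411.5 + 6914.9 i$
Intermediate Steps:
$G{\left(q \right)} = - \frac{q}{4}$
$n{\left(S \right)} = \sqrt{2} \sqrt{S}$ ($n{\left(S \right)} = \sqrt{2 S} = \sqrt{2} \sqrt{S}$)
$J = 1 - i \sqrt{6}$ ($J = 1 - \sqrt{2} \sqrt{-3} = 1 - \sqrt{2} i \sqrt{3} = 1 - i \sqrt{6} \approx 1.0 - 2.4495 i$)
$\left(\left(-1201 - 373\right) + 633\right) \left(G{\left(2 \right)} + J\right) l{\left(3 \right)} = \left(\left(-1201 - 373\right) + 633\right) \left(\left(- \frac{1}{4}\right) 2 + \left(1 - i \sqrt{6}\right)\right) 3 = \left(-1574 + 633\right) \left(- \frac{1}{2} + \left(1 - i \sqrt{6}\right)\right) 3 = - 941 \left(\frac{1}{2} - i \sqrt{6}\right) 3 = - 941 \left(\frac{3}{2} - 3 i \sqrt{6}\right) = - \frac{2823}{2} + 2823 i \sqrt{6}$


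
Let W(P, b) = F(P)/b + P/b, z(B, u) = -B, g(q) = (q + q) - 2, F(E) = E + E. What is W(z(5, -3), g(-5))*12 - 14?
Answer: 1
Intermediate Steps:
F(E) = 2*E
g(q) = -2 + 2*q (g(q) = 2*q - 2 = -2 + 2*q)
W(P, b) = 3*P/b (W(P, b) = (2*P)/b + P/b = 2*P/b + P/b = 3*P/b)
W(z(5, -3), g(-5))*12 - 14 = (3*(-1*5)/(-2 + 2*(-5)))*12 - 14 = (3*(-5)/(-2 - 10))*12 - 14 = (3*(-5)/(-12))*12 - 14 = (3*(-5)*(-1/12))*12 - 14 = (5/4)*12 - 14 = 15 - 14 = 1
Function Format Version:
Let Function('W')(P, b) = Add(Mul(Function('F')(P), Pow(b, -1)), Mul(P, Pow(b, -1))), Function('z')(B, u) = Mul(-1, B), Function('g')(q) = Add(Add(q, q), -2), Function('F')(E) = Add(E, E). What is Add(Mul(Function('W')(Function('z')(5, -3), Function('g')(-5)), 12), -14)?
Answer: 1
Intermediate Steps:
Function('F')(E) = Mul(2, E)
Function('g')(q) = Add(-2, Mul(2, q)) (Function('g')(q) = Add(Mul(2, q), -2) = Add(-2, Mul(2, q)))
Function('W')(P, b) = Mul(3, P, Pow(b, -1)) (Function('W')(P, b) = Add(Mul(Mul(2, P), Pow(b, -1)), Mul(P, Pow(b, -1))) = Add(Mul(2, P, Pow(b, -1)), Mul(P, Pow(b, -1))) = Mul(3, P, Pow(b, -1)))
Add(Mul(Function('W')(Function('z')(5, -3), Function('g')(-5)), 12), -14) = Add(Mul(Mul(3, Mul(-1, 5), Pow(Add(-2, Mul(2, -5)), -1)), 12), -14) = Add(Mul(Mul(3, -5, Pow(Add(-2, -10), -1)), 12), -14) = Add(Mul(Mul(3, -5, Pow(-12, -1)), 12), -14) = Add(Mul(Mul(3, -5, Rational(-1, 12)), 12), -14) = Add(Mul(Rational(5, 4), 12), -14) = Add(15, -14) = 1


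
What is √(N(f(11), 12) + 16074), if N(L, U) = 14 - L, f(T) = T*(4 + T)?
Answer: √15923 ≈ 126.19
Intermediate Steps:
√(N(f(11), 12) + 16074) = √((14 - 11*(4 + 11)) + 16074) = √((14 - 11*15) + 16074) = √((14 - 1*165) + 16074) = √((14 - 165) + 16074) = √(-151 + 16074) = √15923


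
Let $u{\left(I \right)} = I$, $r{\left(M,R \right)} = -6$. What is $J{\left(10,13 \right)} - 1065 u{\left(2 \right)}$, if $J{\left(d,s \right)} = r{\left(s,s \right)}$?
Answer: $-2136$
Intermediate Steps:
$J{\left(d,s \right)} = -6$
$J{\left(10,13 \right)} - 1065 u{\left(2 \right)} = -6 - 2130 = -2136$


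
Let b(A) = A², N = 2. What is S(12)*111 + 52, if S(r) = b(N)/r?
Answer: 89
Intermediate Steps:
S(r) = 4/r (S(r) = 2²/r = 4/r)
S(12)*111 + 52 = (4/12)*111 + 52 = (4*(1/12))*111 + 52 = (⅓)*111 + 52 = 37 + 52 = 89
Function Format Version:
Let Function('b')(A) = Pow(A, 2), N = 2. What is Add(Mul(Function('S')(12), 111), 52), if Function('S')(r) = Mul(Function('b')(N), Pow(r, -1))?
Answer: 89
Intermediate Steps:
Function('S')(r) = Mul(4, Pow(r, -1)) (Function('S')(r) = Mul(Pow(2, 2), Pow(r, -1)) = Mul(4, Pow(r, -1)))
Add(Mul(Function('S')(12), 111), 52) = Add(Mul(Mul(4, Pow(12, -1)), 111), 52) = Add(Mul(Mul(4, Rational(1, 12)), 111), 52) = Add(Mul(Rational(1, 3), 111), 52) = Add(37, 52) = 89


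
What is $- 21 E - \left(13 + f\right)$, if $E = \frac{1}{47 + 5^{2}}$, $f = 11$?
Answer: $- \frac{583}{24} \approx -24.292$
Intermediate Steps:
$E = \frac{1}{72}$ ($E = \frac{1}{47 + 25} = \frac{1}{72} \approx 0.013889$)
$- 21 E - \left(13 + f\right) = \left(-21\right) \frac{1}{72} - 24 = - \frac{7}{24} - 24 = - \frac{583}{24}$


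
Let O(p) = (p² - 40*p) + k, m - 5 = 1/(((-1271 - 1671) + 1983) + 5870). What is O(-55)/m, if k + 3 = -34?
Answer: 6369567/6139 ≈ 1037.6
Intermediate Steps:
k = -37 (k = -3 - 34 = -37)
m = 24556/4911 (m = 5 + 1/(((-1271 - 1671) + 1983) + 5870) = 5 + 1/((-2942 + 1983) + 5870) = 5 + 1/(-959 + 5870) = 5 + 1/4911 = 24556/4911 ≈ 5.0002)
O(p) = -37 + p² - 40*p (O(p) = (p² - 40*p) - 37 = -37 + p² - 40*p)
O(-55)/m = (-37 + (-55)² - 40*(-55))/(24556/4911) = (-37 + 3025 + 2200)*(4911/24556) = 5188*(4911/24556) = 6369567/6139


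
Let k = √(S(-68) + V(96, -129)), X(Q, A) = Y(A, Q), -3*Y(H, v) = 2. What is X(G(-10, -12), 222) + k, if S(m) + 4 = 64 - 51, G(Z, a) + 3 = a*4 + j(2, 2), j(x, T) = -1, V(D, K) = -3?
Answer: -⅔ + √6 ≈ 1.7828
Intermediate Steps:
Y(H, v) = -⅔ (Y(H, v) = -⅓*2 = -⅔)
G(Z, a) = -4 + 4*a (G(Z, a) = -3 + (a*4 - 1) = -3 + (4*a - 1) = -3 + (-1 + 4*a) = -4 + 4*a)
S(m) = 9 (S(m) = -4 + (64 - 51) = -4 + 13 = 9)
X(Q, A) = -⅔
k = √6 (k = √(9 - 3) = √6 ≈ 2.4495)
X(G(-10, -12), 222) + k = -⅔ + √6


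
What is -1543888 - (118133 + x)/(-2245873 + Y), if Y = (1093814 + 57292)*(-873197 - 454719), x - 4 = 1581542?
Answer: -2359947551250487793/1528574320969 ≈ -1.5439e+6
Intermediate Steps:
x = 1581546 (x = 4 + 1581542 = 1581546)
Y = -1528572075096 (Y = 1151106*(-1327916) = -1528572075096)
-1543888 - (118133 + x)/(-2245873 + Y) = -1543888 - (118133 + 1581546)/(-2245873 - 1528572075096) = -1543888 - 1699679/(-1528574320969) = -1543888 - 1699679*(-1)/1528574320969 = -1543888 - 1*(-1699679/1528574320969) = -1543888 + 1699679/1528574320969 = -2359947551250487793/1528574320969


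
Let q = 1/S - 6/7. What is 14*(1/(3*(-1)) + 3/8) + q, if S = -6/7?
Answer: -121/84 ≈ -1.4405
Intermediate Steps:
S = -6/7 (S = -6*⅐ = -6/7 ≈ -0.85714)
q = -85/42 (q = 1/(-6/7) - 6/7 = 1*(-7/6) - 6*⅐ = -7/6 - 6/7 = -85/42 ≈ -2.0238)
14*(1/(3*(-1)) + 3/8) + q = 14*(1/(3*(-1)) + 3/8) - 85/42 = 14*(1/(-3) + 3*(⅛)) - 85/42 = 14*(1*(-⅓) + 3/8) - 85/42 = 14*(-⅓ + 3/8) - 85/42 = 14*(1/24) - 85/42 = 7/12 - 85/42 = -121/84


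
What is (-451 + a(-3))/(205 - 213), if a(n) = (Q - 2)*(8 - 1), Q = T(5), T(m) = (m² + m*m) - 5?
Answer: 75/4 ≈ 18.750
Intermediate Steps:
T(m) = -5 + 2*m² (T(m) = (m² + m²) - 5 = 2*m² - 5 = -5 + 2*m²)
Q = 45 (Q = -5 + 2*5² = -5 + 2*25 = -5 + 50 = 45)
a(n) = 301 (a(n) = (45 - 2)*(8 - 1) = 43*7 = 301)
(-451 + a(-3))/(205 - 213) = (-451 + 301)/(205 - 213) = -150/(-8) = -⅛*(-150) = 75/4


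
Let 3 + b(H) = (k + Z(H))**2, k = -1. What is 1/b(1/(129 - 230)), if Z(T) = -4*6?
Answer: 1/622 ≈ 0.0016077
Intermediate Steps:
Z(T) = -24
b(H) = 622 (b(H) = -3 + (-1 - 24)**2 = -3 + (-25)**2 = -3 + 625 = 622)
1/b(1/(129 - 230)) = 1/622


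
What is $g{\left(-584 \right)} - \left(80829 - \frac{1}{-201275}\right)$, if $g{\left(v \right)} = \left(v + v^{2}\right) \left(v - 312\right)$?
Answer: $- \frac{61417806469776}{201275} \approx -3.0514 \cdot 10^{8}$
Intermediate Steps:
$g{\left(v \right)} = \left(-312 + v\right) \left(v + v^{2}\right)$ ($g{\left(v \right)} = \left(v + v^{2}\right) \left(-312 + v\right) = \left(-312 + v\right) \left(v + v^{2}\right)$)
$g{\left(-584 \right)} - \left(80829 - \frac{1}{-201275}\right) = - 584 \left(-312 + \left(-584\right)^{2} - -181624\right) - \left(80829 - \frac{1}{-201275}\right) = - 584 \left(-312 + 341056 + 181624\right) - \frac{16268856976}{201275} = \left(-584\right) 522368 - \frac{16268856976}{201275} = -305062912 - \frac{16268856976}{201275} = - \frac{61417806469776}{201275}$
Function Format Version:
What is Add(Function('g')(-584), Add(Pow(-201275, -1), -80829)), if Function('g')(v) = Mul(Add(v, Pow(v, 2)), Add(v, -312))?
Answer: Rational(-61417806469776, 201275) ≈ -3.0514e+8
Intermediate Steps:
Function('g')(v) = Mul(Add(-312, v), Add(v, Pow(v, 2))) (Function('g')(v) = Mul(Add(v, Pow(v, 2)), Add(-312, v)) = Mul(Add(-312, v), Add(v, Pow(v, 2))))
Add(Function('g')(-584), Add(Pow(-201275, -1), -80829)) = Add(Mul(-584, Add(-312, Pow(-584, 2), Mul(-311, -584))), Add(Pow(-201275, -1), -80829)) = Add(Mul(-584, Add(-312, 341056, 181624)), Add(Rational(-1, 201275), -80829)) = Add(Mul(-584, 522368), Rational(-16268856976, 201275)) = Add(-305062912, Rational(-16268856976, 201275)) = Rational(-61417806469776, 201275)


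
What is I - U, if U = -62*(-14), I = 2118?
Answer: 1250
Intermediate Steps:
U = 868
I - U = 2118 - 1*868 = 2118 - 868 = 1250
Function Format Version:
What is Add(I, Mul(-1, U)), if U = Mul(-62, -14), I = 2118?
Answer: 1250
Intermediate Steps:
U = 868
Add(I, Mul(-1, U)) = Add(2118, Mul(-1, 868)) = Add(2118, -868) = 1250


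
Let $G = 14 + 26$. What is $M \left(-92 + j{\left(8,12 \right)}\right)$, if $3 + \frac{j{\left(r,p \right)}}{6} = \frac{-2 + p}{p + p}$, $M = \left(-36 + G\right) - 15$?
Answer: $\frac{2365}{2} \approx 1182.5$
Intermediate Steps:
$G = 40$
$M = -11$ ($M = \left(-36 + 40\right) - 15 = 4 - 15 = -11$)
$j{\left(r,p \right)} = -18 + \frac{3 \left(-2 + p\right)}{p}$ ($j{\left(r,p \right)} = -18 + 6 \frac{-2 + p}{p + p} = -18 + 6 \frac{-2 + p}{2 p} = -18 + \frac{3 \left(-2 + p\right)}{p}$)
$M \left(-92 + j{\left(8,12 \right)}\right) = - 11 \left(-92 - \left(15 + \frac{6}{12}\right)\right) = - 11 \left(-92 - \frac{31}{2}\right) = \left(-11\right) \left(- \frac{215}{2}\right) = \frac{2365}{2}$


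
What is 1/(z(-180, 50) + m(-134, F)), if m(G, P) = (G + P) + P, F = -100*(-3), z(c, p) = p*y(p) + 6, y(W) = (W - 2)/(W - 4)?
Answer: 23/12056 ≈ 0.0019078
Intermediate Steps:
y(W) = (-2 + W)/(-4 + W)
z(c, p) = 6 + p*(-2 + p)/(-4 + p) (z(c, p) = p*((-2 + p)/(-4 + p)) + 6 = p*(-2 + p)/(-4 + p) + 6 = 6 + p*(-2 + p)/(-4 + p))
F = 300
m(G, P) = G + 2*P
1/(z(-180, 50) + m(-134, F)) = 1/((-24 + 50**2 + 4*50)/(-4 + 50) + (-134 + 2*300)) = 1/((-24 + 2500 + 200)/46 + (-134 + 600)) = 1/((1/46)*2676 + 466) = 1/(1338/23 + 466) = 1/(12056/23) = 23/12056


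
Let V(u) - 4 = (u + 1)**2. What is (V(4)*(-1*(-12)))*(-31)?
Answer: -10788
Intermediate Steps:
V(u) = 4 + (1 + u)**2 (V(u) = 4 + (u + 1)**2 = 4 + (1 + u)**2)
(V(4)*(-1*(-12)))*(-31) = ((4 + (1 + 4)**2)*(-1*(-12)))*(-31) = ((4 + 5**2)*12)*(-31) = ((4 + 25)*12)*(-31) = (29*12)*(-31) = 348*(-31) = -10788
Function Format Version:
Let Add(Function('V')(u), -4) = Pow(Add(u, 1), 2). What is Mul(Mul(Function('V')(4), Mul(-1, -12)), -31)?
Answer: -10788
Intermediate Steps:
Function('V')(u) = Add(4, Pow(Add(1, u), 2)) (Function('V')(u) = Add(4, Pow(Add(u, 1), 2)) = Add(4, Pow(Add(1, u), 2)))
Mul(Mul(Function('V')(4), Mul(-1, -12)), -31) = Mul(Mul(Add(4, Pow(Add(1, 4), 2)), Mul(-1, -12)), -31) = Mul(Mul(Add(4, Pow(5, 2)), 12), -31) = Mul(Mul(Add(4, 25), 12), -31) = Mul(Mul(29, 12), -31) = Mul(348, -31) = -10788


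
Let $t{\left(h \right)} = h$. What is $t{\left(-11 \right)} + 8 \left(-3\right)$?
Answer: $-35$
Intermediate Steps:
$t{\left(-11 \right)} + 8 \left(-3\right) = -11 + 8 \left(-3\right) = -11 - 24 = -35$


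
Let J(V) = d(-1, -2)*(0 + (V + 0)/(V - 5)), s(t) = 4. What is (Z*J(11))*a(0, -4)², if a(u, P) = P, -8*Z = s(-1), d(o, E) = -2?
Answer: 88/3 ≈ 29.333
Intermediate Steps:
Z = -½ (Z = -⅛*4 = -½ ≈ -0.50000)
J(V) = -2*V/(-5 + V) (J(V) = -2*(0 + (V + 0)/(V - 5)) = -2*(0 + V/(-5 + V)) = -2*V/(-5 + V))
(Z*J(11))*a(0, -4)² = -(-1)*11/(-5 + 11)*(-4)² = -(-1)*11/6*16 = -½*(-11/3)*16 = (11/6)*16 = 88/3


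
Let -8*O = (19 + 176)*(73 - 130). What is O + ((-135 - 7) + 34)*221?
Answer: -179829/8 ≈ -22479.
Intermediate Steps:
O = 11115/8 (O = -(19 + 176)*(73 - 130)/8 = -195*(-57)/8 = -⅛*(-11115) = 11115/8 ≈ 1389.4)
O + ((-135 - 7) + 34)*221 = 11115/8 + ((-135 - 7) + 34)*221 = 11115/8 + (-142 + 34)*221 = 11115/8 - 108*221 = 11115/8 - 23868 = -179829/8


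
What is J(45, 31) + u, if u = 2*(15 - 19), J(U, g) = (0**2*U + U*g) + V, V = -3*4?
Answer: 1375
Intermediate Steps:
V = -12
J(U, g) = -12 + U*g (J(U, g) = (0**2*U + U*g) - 12 = (0*U + U*g) - 12 = (0 + U*g) - 12 = U*g - 12 = -12 + U*g)
u = -8 (u = 2*(-4) = -8)
J(45, 31) + u = (-12 + 45*31) - 8 = (-12 + 1395) - 8 = 1383 - 8 = 1375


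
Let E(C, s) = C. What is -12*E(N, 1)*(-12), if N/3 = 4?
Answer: 1728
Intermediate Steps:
N = 12 (N = 3*4 = 12)
-12*E(N, 1)*(-12) = -12*12*(-12) = -144*(-12) = 1728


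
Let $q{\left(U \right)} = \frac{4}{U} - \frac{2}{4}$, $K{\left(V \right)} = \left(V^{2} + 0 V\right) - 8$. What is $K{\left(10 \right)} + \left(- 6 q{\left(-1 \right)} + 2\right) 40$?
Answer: $1252$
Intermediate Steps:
$K{\left(V \right)} = -8 + V^{2}$ ($K{\left(V \right)} = \left(V^{2} + 0\right) - 8 = V^{2} - 8 = -8 + V^{2}$)
$q{\left(U \right)} = - \frac{1}{2} + \frac{4}{U}$ ($q{\left(U \right)} = \frac{4}{U} - \frac{1}{2} = - \frac{1}{2} + \frac{4}{U}$)
$K{\left(10 \right)} + \left(- 6 q{\left(-1 \right)} + 2\right) 40 = \left(-8 + 10^{2}\right) + \left(- 6 \frac{8 - -1}{2 \left(-1\right)} + 2\right) 40 = \left(-8 + 100\right) + \left(- 6 \cdot \frac{1}{2} \left(-1\right) \left(8 + 1\right) + 2\right) 40 = 92 + \left(- 6 \cdot \frac{1}{2} \left(-1\right) 9 + 2\right) 40 = 92 + \left(\left(-6\right) \left(- \frac{9}{2}\right) + 2\right) 40 = 92 + \left(27 + 2\right) 40 = 92 + 29 \cdot 40 = 92 + 1160 = 1252$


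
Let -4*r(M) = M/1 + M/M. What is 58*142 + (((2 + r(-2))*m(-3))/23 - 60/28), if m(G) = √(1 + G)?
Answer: 57637/7 + 9*I*√2/92 ≈ 8233.9 + 0.13835*I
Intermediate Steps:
r(M) = -¼ - M/4 (r(M) = -(M/1 + M/M)/4 = -(M*1 + 1)/4 = -(M + 1)/4 = -(1 + M)/4 = -¼ - M/4)
58*142 + (((2 + r(-2))*m(-3))/23 - 60/28) = 58*142 + (((2 + (-¼ - ¼*(-2)))*√(1 - 3))/23 - 60/28) = 8236 + (((2 + (-¼ + ½))*√(-2))*(1/23) - 60*1/28) = 8236 + (((2 + ¼)*(I*√2))*(1/23) - 15/7) = 8236 + ((9*(I*√2)/4)*(1/23) - 15/7) = 8236 + ((9*I*√2/4)*(1/23) - 15/7) = 8236 + (9*I*√2/92 - 15/7) = 8236 + (-15/7 + 9*I*√2/92) = 57637/7 + 9*I*√2/92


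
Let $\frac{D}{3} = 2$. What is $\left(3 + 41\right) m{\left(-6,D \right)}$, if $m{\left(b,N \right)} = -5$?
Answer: $-220$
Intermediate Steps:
$D = 6$ ($D = 3 \cdot 2 = 6$)
$\left(3 + 41\right) m{\left(-6,D \right)} = \left(3 + 41\right) \left(-5\right) = 44 \left(-5\right) = -220$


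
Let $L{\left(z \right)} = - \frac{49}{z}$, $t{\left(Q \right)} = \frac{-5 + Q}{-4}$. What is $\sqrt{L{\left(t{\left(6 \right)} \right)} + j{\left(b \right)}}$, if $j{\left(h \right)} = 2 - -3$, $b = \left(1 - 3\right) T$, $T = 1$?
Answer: $\sqrt{201} \approx 14.177$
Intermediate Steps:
$b = -2$ ($b = \left(1 - 3\right) 1 = \left(-2\right) 1 = -2$)
$t{\left(Q \right)} = \frac{5}{4} - \frac{Q}{4}$ ($t{\left(Q \right)} = \left(-5 + Q\right) \left(- \frac{1}{4}\right) = \frac{5}{4} - \frac{Q}{4}$)
$j{\left(h \right)} = 5$ ($j{\left(h \right)} = 2 + 3 = 5$)
$\sqrt{L{\left(t{\left(6 \right)} \right)} + j{\left(b \right)}} = \sqrt{- \frac{49}{\frac{5}{4} - \frac{3}{2}} + 5} = \sqrt{- \frac{49}{- \frac{1}{4}} + 5} = \sqrt{\left(-49\right) \left(-4\right) + 5} = \sqrt{196 + 5} = \sqrt{201}$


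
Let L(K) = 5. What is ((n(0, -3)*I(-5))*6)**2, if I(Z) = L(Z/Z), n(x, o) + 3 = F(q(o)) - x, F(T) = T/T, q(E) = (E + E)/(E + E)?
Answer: 3600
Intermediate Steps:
q(E) = 1 (q(E) = (2*E)/((2*E)) = (2*E)*(1/(2*E)) = 1)
F(T) = 1
n(x, o) = -2 - x (n(x, o) = -3 + (1 - x) = -2 - x)
I(Z) = 5
((n(0, -3)*I(-5))*6)**2 = (((-2 - 1*0)*5)*6)**2 = (((-2 + 0)*5)*6)**2 = (-2*5*6)**2 = (-10*6)**2 = (-60)**2 = 3600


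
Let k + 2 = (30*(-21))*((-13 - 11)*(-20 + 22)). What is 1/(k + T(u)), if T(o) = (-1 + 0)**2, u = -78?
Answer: 1/30239 ≈ 3.3070e-5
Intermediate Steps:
T(o) = 1 (T(o) = (-1)**2 = 1)
k = 30238 (k = -2 + (30*(-21))*((-13 - 11)*(-20 + 22)) = -2 - (-15120)*2 = -2 - 630*(-48) = -2 + 30240 = 30238)
1/(k + T(u)) = 1/(30238 + 1) = 1/30239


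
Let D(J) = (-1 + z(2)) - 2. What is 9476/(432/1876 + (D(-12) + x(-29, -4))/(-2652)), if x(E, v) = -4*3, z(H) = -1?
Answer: 736633443/18370 ≈ 40100.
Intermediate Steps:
x(E, v) = -12
D(J) = -4 (D(J) = (-1 - 1) - 2 = -2 - 2 = -4)
9476/(432/1876 + (D(-12) + x(-29, -4))/(-2652)) = 9476/(432/1876 + (-4 - 12)/(-2652)) = 9476/(432*(1/1876) - 16*(-1/2652)) = 9476/(108/469 + 4/663) = 9476/(73480/310947) = 9476*(310947/73480) = 736633443/18370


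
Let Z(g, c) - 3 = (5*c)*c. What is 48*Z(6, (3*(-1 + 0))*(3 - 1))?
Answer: 8784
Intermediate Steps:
Z(g, c) = 3 + 5*c² (Z(g, c) = 3 + (5*c)*c = 3 + 5*c²)
48*Z(6, (3*(-1 + 0))*(3 - 1)) = 48*(3 + 5*((3*(-1 + 0))*(3 - 1))²) = 48*(3 + 5*((3*(-1))*2)²) = 48*(3 + 5*(-3*2)²) = 48*(3 + 5*(-6)²) = 48*(3 + 5*36) = 48*(3 + 180) = 48*183 = 8784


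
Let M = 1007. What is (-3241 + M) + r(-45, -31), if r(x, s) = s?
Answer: -2265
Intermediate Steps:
(-3241 + M) + r(-45, -31) = (-3241 + 1007) - 31 = -2234 - 31 = -2265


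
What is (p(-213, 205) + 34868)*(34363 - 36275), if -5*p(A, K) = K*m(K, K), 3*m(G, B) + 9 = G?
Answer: -184638016/3 ≈ -6.1546e+7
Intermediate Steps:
m(G, B) = -3 + G/3
p(A, K) = -K*(-3 + K/3)/5
(p(-213, 205) + 34868)*(34363 - 36275) = ((1/15)*205*(9 - 1*205) + 34868)*(34363 - 36275) = ((1/15)*205*(9 - 205) + 34868)*(-1912) = ((1/15)*205*(-196) + 34868)*(-1912) = (-8036/3 + 34868)*(-1912) = (96568/3)*(-1912) = -184638016/3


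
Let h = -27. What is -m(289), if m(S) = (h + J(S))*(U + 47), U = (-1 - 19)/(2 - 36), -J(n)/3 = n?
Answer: 723246/17 ≈ 42544.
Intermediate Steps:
J(n) = -3*n
U = 10/17 (U = -20/(-34) = -20*(-1/34) = 10/17 ≈ 0.58823)
m(S) = -21843/17 - 2427*S/17 (m(S) = (-27 - 3*S)*(10/17 + 47) = (-27 - 3*S)*(809/17) = -21843/17 - 2427*S/17)
-m(289) = -(-21843/17 - 2427/17*289) = -(-21843/17 - 41259) = -1*(-723246/17) = 723246/17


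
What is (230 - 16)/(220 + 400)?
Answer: 107/310 ≈ 0.34516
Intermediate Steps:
(230 - 16)/(220 + 400) = 214/620 = 214*(1/620) = 107/310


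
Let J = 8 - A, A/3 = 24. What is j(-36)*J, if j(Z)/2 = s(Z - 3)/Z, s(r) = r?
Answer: -416/3 ≈ -138.67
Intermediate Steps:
A = 72 (A = 3*24 = 72)
j(Z) = 2*(-3 + Z)/Z (j(Z) = 2*((Z - 3)/Z) = 2*((-3 + Z)/Z) = 2*(-3 + Z)/Z)
J = -64 (J = 8 - 1*72 = 8 - 72 = -64)
j(-36)*J = (2 - 6/(-36))*(-64) = (2 - 6*(-1/36))*(-64) = (2 + ⅙)*(-64) = (13/6)*(-64) = -416/3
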